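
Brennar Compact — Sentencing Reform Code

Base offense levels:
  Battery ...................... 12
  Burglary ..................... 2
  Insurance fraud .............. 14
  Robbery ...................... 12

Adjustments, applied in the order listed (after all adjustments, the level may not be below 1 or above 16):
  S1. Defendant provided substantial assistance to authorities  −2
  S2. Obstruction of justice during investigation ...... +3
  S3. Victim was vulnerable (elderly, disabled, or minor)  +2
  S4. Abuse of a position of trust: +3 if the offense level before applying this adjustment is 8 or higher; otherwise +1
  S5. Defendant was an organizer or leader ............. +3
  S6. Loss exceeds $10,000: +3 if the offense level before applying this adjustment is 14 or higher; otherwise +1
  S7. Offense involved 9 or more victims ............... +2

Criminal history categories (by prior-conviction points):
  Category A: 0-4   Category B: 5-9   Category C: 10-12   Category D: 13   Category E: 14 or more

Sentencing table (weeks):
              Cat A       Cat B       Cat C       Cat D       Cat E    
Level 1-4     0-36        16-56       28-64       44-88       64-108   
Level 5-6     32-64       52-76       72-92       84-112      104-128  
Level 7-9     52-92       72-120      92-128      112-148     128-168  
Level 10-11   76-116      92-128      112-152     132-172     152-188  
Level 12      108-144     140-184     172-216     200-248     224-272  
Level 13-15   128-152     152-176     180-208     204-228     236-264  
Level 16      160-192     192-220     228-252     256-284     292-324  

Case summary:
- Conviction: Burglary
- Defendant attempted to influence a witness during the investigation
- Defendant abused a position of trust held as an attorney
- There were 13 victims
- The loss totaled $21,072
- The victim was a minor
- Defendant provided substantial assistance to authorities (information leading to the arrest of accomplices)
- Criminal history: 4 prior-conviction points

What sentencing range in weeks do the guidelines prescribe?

Base offense level for burglary: 2.
S1 applies: 2 − 2 = 0.
S2 applies: 0 + 3 = 3.
S3 applies: 3 + 2 = 5.
S4 applies (level before this adjustment is 5 < 8, so +1): 5 + 1 = 6.
S5 does not apply.
S6 applies (level before this adjustment is 6 < 14, so +1): 6 + 1 = 7.
S7 applies: 7 + 2 = 9.
Final offense level: 9.
Criminal history: 4 prior points → Category A (0-4).
Level 9 falls in the 7-9 band.
Grid: Level 7-9 × Category A = 52-92 weeks.

52-92 weeks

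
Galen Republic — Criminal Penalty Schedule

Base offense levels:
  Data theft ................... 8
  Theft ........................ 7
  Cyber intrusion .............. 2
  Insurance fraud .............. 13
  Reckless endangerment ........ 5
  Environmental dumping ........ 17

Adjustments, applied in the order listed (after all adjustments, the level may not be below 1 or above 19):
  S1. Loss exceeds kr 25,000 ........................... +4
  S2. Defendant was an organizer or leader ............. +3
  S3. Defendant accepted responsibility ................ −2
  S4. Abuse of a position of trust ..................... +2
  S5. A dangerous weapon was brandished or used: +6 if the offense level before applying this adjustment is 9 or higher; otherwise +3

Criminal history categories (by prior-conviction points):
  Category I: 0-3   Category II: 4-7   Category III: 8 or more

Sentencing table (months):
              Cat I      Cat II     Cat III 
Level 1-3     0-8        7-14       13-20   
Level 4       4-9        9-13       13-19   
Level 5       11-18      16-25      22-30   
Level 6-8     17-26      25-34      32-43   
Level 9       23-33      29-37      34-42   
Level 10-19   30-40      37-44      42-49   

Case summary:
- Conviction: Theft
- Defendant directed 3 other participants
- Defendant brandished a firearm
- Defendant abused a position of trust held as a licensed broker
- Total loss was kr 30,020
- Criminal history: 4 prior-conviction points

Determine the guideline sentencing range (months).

37-44 months

Base offense level for theft: 7.
S1 applies: 7 + 4 = 11.
S2 applies: 11 + 3 = 14.
S3 does not apply.
S4 applies: 14 + 2 = 16.
S5 applies (level before this adjustment is 16 ≥ 9, so +6): 16 + 6 = 22.
Level 22 exceeds the maximum of 19; capped at 19.
Final offense level: 19.
Criminal history: 4 prior points → Category II (4-7).
Level 19 falls in the 10-19 band.
Grid: Level 10-19 × Category II = 37-44 months.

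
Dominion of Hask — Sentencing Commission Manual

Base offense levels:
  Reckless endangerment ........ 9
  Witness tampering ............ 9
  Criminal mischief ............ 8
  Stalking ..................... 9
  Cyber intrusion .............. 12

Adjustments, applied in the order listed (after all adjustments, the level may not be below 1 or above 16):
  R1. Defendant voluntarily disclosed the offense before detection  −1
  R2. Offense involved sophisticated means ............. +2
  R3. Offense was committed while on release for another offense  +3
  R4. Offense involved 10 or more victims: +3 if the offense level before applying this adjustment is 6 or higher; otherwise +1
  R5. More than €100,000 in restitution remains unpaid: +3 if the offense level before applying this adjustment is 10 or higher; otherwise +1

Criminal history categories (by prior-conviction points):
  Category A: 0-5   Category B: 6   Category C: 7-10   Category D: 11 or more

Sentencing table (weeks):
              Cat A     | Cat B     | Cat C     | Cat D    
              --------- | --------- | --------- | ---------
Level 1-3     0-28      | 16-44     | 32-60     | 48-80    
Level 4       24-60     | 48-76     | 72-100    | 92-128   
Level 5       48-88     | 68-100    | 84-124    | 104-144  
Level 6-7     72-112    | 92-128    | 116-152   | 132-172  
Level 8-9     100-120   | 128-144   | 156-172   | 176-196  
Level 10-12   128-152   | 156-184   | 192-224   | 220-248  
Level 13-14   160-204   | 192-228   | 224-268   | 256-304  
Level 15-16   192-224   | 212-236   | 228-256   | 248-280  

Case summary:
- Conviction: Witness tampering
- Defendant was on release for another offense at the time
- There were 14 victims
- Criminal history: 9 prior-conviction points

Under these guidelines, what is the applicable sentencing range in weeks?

Base offense level for witness tampering: 9.
R3 applies: 9 + 3 = 12.
R4 applies (level before this adjustment is 12 ≥ 6, so +3): 12 + 3 = 15.
Final offense level: 15.
Criminal history: 9 prior points → Category C (7-10).
Level 15 falls in the 15-16 band.
Grid: Level 15-16 × Category C = 228-256 weeks.

228-256 weeks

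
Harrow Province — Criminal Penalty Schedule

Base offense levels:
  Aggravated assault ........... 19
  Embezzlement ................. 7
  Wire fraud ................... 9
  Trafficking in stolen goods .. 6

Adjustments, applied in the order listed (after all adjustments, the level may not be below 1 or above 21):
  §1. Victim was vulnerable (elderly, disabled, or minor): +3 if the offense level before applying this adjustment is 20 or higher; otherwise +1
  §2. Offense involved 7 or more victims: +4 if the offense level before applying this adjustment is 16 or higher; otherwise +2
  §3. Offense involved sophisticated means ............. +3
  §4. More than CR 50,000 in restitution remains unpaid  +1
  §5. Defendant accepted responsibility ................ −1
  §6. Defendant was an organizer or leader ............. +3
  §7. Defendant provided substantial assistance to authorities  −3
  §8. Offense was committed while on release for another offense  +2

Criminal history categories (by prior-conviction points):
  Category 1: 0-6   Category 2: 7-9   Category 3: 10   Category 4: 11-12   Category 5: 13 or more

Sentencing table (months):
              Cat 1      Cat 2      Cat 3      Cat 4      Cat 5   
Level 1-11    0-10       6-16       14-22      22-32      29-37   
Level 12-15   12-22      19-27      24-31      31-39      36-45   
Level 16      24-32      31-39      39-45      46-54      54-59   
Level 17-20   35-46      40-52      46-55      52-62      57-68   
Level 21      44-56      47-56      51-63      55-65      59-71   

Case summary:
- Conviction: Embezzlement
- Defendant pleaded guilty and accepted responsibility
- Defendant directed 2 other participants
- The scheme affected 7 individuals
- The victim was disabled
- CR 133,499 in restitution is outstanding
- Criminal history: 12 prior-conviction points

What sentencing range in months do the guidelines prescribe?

Base offense level for embezzlement: 7.
§1 applies (level before this adjustment is 7 < 20, so +1): 7 + 1 = 8.
§2 applies (level before this adjustment is 8 < 16, so +2): 8 + 2 = 10.
§4 applies: 10 + 1 = 11.
§5 applies: 11 − 1 = 10.
§6 applies: 10 + 3 = 13.
§8 does not apply.
Final offense level: 13.
Criminal history: 12 prior points → Category 4 (11-12).
Level 13 falls in the 12-15 band.
Grid: Level 12-15 × Category 4 = 31-39 months.

31-39 months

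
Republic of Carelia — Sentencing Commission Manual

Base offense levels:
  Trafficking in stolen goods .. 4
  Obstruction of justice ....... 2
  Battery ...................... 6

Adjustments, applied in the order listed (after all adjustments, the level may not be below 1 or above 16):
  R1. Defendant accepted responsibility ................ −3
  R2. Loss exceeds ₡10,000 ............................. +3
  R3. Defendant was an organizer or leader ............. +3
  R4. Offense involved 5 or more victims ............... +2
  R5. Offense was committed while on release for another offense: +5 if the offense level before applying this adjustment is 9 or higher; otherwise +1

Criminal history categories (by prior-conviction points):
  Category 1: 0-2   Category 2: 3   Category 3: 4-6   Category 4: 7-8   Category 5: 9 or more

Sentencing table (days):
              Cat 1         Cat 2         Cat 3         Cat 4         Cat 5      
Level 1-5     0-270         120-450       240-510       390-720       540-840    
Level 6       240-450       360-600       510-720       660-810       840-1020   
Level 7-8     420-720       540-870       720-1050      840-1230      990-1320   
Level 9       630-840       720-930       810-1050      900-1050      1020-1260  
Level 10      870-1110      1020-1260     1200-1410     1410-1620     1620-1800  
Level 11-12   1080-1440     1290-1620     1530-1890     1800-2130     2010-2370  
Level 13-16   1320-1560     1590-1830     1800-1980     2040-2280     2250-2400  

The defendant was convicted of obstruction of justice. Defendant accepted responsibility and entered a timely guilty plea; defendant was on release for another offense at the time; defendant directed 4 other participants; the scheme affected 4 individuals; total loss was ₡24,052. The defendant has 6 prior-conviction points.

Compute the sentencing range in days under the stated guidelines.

Base offense level for obstruction of justice: 2.
R1 applies: 2 − 3 = -1.
R2 applies: -1 + 3 = 2.
R3 applies: 2 + 3 = 5.
R4 does not apply.
R5 applies (level before this adjustment is 5 < 9, so +1): 5 + 1 = 6.
Final offense level: 6.
Criminal history: 6 prior points → Category 3 (4-6).
Level 6 falls in the 6 band.
Grid: Level 6 × Category 3 = 510-720 days.

510-720 days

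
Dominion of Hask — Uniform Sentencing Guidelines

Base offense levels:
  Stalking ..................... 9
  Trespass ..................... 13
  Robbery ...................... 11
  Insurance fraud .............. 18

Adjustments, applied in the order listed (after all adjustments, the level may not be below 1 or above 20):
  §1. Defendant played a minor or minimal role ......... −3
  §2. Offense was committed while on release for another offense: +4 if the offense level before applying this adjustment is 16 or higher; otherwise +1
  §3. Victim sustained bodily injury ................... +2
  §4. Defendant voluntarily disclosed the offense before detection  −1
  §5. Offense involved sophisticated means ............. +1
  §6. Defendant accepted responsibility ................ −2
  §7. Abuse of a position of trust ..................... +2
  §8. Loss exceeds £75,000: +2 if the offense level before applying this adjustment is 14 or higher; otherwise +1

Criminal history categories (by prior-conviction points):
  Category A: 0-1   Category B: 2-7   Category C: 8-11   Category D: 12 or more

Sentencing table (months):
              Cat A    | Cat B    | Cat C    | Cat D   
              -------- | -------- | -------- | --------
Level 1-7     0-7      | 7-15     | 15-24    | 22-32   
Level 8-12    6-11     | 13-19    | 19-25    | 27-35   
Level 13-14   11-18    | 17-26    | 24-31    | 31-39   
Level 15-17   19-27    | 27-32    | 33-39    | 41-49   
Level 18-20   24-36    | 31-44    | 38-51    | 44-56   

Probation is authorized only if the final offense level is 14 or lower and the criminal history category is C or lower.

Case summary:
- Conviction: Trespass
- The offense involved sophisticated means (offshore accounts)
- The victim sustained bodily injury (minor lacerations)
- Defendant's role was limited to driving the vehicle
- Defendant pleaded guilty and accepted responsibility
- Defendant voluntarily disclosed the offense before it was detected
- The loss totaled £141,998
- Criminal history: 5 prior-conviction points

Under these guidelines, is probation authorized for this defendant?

Base offense level for trespass: 13.
§1 applies: 13 − 3 = 10.
§2 does not apply.
§3 applies: 10 + 2 = 12.
§4 applies: 12 − 1 = 11.
§5 applies: 11 + 1 = 12.
§6 applies: 12 − 2 = 10.
§7 does not apply.
§8 applies (level before this adjustment is 10 < 14, so +1): 10 + 1 = 11.
Final offense level: 11.
Criminal history: 5 prior points → Category B (2-7).
Level 11 falls in the 8-12 band.
Grid: Level 8-12 × Category B = 13-19 months.
Probation check: level 11 ≤ 14 and category B ≤ C → eligible.

Yes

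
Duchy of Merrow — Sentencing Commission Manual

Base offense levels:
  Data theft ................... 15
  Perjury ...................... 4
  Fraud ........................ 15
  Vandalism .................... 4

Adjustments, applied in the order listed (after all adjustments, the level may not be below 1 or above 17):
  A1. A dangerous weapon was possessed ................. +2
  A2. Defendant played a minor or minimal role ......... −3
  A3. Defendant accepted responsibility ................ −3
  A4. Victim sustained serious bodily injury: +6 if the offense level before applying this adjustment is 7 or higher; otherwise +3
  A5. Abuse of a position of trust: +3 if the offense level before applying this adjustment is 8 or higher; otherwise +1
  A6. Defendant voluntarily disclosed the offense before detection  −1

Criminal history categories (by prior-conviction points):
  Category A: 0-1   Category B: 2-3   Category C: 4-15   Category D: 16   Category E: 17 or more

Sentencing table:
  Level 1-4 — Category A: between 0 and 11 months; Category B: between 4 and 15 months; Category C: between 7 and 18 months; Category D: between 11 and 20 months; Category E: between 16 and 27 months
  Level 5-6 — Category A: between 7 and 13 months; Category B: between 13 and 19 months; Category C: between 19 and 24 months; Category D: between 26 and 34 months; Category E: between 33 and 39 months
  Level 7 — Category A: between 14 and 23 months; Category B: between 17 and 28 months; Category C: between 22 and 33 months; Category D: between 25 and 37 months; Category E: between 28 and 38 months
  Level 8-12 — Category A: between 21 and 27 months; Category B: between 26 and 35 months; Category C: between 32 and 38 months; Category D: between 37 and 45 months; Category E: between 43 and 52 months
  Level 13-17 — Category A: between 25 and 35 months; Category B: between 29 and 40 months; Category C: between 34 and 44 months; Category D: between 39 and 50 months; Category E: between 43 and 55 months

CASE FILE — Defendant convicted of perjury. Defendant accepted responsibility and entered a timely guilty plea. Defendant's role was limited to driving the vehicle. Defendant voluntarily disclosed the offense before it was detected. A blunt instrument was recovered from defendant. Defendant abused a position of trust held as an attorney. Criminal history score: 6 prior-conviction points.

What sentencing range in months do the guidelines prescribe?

7-18 months

Base offense level for perjury: 4.
A1 applies: 4 + 2 = 6.
A2 applies: 6 − 3 = 3.
A3 applies: 3 − 3 = 0.
A4 does not apply.
A5 applies (level before this adjustment is 0 < 8, so +1): 0 + 1 = 1.
A6 applies: 1 − 1 = 0.
Level 0 is below the minimum of 1; floored at 1.
Final offense level: 1.
Criminal history: 6 prior points → Category C (4-15).
Level 1 falls in the 1-4 band.
Grid: Level 1-4 × Category C = 7-18 months.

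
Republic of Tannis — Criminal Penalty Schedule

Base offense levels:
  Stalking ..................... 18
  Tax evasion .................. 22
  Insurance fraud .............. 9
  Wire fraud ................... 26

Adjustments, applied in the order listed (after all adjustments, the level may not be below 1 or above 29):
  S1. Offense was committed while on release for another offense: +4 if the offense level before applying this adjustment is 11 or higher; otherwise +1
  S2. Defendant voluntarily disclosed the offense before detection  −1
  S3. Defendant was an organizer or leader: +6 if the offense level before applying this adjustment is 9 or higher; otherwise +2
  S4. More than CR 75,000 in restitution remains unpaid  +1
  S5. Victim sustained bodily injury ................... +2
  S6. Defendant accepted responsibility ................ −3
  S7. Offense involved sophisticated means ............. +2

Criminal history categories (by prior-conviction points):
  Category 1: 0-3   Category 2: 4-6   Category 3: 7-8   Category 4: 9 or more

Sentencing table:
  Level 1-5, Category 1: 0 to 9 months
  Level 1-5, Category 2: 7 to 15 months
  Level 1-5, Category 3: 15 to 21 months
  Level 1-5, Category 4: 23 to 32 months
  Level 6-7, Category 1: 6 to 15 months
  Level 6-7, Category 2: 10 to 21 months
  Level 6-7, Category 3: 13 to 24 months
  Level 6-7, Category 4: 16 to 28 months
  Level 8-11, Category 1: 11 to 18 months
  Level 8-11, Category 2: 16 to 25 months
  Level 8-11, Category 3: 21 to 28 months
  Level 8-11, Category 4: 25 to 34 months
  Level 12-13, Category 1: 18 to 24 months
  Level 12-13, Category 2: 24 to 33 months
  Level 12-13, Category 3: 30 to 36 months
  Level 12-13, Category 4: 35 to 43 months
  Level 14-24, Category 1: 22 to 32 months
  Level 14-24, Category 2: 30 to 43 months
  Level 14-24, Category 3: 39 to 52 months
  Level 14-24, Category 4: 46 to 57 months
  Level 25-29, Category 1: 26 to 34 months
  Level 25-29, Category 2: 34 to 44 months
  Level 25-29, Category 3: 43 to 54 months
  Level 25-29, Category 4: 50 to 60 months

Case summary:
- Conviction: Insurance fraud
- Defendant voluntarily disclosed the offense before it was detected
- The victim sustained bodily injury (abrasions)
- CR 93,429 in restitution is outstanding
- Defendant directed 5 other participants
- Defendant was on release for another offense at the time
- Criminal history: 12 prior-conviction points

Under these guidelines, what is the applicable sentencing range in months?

Base offense level for insurance fraud: 9.
S1 applies (level before this adjustment is 9 < 11, so +1): 9 + 1 = 10.
S2 applies: 10 − 1 = 9.
S3 applies (level before this adjustment is 9 ≥ 9, so +6): 9 + 6 = 15.
S4 applies: 15 + 1 = 16.
S5 applies: 16 + 2 = 18.
S6 does not apply.
Final offense level: 18.
Criminal history: 12 prior points → Category 4 (9+).
Level 18 falls in the 14-24 band.
Grid: Level 14-24 × Category 4 = 46-57 months.

46-57 months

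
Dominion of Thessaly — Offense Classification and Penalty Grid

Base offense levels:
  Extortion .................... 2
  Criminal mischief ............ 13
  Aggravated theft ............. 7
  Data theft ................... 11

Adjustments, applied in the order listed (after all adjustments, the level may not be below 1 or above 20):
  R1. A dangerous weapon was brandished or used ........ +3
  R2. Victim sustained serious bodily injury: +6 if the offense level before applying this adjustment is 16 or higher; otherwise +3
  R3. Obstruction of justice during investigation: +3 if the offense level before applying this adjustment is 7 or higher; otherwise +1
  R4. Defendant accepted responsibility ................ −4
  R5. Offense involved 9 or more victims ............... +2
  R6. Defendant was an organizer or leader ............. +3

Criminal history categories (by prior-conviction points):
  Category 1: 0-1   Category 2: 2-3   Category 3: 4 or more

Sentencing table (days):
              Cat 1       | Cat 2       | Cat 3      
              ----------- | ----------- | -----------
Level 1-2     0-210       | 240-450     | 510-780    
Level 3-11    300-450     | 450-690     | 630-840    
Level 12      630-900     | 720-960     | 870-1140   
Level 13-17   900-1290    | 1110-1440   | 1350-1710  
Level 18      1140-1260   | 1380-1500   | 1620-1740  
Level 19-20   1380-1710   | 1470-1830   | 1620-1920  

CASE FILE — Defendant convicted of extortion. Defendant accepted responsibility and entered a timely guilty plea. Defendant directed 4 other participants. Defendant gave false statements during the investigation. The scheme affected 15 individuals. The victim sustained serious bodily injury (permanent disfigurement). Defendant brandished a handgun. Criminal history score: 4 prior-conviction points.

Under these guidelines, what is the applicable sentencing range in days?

Base offense level for extortion: 2.
R1 applies: 2 + 3 = 5.
R2 applies (level before this adjustment is 5 < 16, so +3): 5 + 3 = 8.
R3 applies (level before this adjustment is 8 ≥ 7, so +3): 8 + 3 = 11.
R4 applies: 11 − 4 = 7.
R5 applies: 7 + 2 = 9.
R6 applies: 9 + 3 = 12.
Final offense level: 12.
Criminal history: 4 prior points → Category 3 (4+).
Level 12 falls in the 12 band.
Grid: Level 12 × Category 3 = 870-1140 days.

870-1140 days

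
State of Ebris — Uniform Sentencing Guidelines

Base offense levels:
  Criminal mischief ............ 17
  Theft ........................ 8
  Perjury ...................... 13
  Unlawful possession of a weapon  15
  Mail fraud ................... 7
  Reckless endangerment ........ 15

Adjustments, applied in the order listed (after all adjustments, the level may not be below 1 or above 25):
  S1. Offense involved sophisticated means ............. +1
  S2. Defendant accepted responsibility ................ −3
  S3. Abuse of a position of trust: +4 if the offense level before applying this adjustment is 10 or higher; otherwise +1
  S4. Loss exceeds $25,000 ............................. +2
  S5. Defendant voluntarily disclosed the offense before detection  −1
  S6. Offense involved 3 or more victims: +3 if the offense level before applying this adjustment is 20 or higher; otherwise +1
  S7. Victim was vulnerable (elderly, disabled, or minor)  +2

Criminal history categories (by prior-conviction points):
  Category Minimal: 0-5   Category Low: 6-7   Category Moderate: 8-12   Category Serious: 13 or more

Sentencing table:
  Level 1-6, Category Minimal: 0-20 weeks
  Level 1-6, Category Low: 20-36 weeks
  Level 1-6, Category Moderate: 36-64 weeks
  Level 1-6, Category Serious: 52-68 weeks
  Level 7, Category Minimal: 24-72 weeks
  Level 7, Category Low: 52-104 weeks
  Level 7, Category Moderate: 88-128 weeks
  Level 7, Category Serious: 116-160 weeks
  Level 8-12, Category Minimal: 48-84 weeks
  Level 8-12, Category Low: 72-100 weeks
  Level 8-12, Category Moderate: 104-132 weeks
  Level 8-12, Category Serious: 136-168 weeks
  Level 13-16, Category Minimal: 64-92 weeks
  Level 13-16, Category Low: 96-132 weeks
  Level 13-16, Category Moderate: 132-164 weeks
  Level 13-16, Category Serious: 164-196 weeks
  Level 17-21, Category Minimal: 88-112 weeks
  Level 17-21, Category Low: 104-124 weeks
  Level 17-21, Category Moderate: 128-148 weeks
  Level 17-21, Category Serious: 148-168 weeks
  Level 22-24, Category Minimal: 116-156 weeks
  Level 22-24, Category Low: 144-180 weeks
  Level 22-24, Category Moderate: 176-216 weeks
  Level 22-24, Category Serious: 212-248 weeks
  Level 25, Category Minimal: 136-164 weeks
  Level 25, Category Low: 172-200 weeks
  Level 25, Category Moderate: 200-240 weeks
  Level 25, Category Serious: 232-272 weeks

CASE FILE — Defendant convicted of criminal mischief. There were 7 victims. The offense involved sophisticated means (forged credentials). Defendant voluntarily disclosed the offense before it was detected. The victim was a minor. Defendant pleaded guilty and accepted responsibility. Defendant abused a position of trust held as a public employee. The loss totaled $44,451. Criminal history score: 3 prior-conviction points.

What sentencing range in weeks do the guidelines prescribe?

136-164 weeks

Base offense level for criminal mischief: 17.
S1 applies: 17 + 1 = 18.
S2 applies: 18 − 3 = 15.
S3 applies (level before this adjustment is 15 ≥ 10, so +4): 15 + 4 = 19.
S4 applies: 19 + 2 = 21.
S5 applies: 21 − 1 = 20.
S6 applies (level before this adjustment is 20 ≥ 20, so +3): 20 + 3 = 23.
S7 applies: 23 + 2 = 25.
Final offense level: 25.
Criminal history: 3 prior points → Category Minimal (0-5).
Level 25 falls in the 25 band.
Grid: Level 25 × Category Minimal = 136-164 weeks.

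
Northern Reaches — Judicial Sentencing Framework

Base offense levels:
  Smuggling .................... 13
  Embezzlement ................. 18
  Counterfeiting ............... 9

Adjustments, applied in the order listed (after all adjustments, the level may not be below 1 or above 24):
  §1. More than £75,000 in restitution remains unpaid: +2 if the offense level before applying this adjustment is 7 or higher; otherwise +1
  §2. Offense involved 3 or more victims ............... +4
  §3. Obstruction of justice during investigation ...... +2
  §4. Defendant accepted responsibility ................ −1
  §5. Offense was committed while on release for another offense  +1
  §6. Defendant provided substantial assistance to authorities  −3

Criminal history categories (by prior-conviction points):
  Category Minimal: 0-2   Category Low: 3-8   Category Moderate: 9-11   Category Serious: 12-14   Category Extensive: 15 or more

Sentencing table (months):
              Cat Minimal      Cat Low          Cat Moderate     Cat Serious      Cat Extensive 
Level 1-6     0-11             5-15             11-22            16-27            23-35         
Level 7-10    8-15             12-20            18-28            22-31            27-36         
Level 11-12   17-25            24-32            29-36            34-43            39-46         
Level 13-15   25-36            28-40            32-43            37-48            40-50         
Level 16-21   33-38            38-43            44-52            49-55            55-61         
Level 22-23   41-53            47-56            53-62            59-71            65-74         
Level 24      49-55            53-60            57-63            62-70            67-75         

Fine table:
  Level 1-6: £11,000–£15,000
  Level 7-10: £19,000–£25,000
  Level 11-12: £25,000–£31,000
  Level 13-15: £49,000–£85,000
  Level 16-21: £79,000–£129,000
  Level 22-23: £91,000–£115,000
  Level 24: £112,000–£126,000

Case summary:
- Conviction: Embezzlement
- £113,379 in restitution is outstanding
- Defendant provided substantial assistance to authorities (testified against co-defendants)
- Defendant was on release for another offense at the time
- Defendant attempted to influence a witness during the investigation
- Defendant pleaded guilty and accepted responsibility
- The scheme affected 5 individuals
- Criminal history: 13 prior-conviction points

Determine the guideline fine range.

£91,000–£115,000

Base offense level for embezzlement: 18.
§1 applies (level before this adjustment is 18 ≥ 7, so +2): 18 + 2 = 20.
§2 applies: 20 + 4 = 24.
§3 applies: 24 + 2 = 26.
§4 applies: 26 − 1 = 25.
§5 applies: 25 + 1 = 26.
§6 applies: 26 − 3 = 23.
Final offense level: 23.
Level 23 falls in the 22-23 band.
Fine table: Level 22-23 → £91,000–£115,000.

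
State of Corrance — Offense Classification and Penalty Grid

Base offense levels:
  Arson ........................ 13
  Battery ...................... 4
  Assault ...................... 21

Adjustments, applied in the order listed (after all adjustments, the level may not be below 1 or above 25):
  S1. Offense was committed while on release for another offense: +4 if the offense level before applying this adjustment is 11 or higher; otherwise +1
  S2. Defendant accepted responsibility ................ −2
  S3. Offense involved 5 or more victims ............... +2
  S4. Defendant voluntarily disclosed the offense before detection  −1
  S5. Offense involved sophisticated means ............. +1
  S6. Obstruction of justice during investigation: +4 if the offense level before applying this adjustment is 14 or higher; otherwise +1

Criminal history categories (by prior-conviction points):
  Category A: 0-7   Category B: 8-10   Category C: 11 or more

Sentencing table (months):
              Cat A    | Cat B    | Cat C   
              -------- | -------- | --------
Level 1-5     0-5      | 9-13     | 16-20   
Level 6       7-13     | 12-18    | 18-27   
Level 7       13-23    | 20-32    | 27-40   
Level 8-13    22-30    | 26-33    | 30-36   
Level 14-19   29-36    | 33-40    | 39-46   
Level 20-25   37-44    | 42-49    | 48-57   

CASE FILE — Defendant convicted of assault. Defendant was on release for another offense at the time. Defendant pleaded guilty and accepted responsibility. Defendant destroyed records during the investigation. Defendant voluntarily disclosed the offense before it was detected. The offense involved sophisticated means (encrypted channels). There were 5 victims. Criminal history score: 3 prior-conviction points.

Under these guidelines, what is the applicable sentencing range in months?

Base offense level for assault: 21.
S1 applies (level before this adjustment is 21 ≥ 11, so +4): 21 + 4 = 25.
S2 applies: 25 − 2 = 23.
S3 applies: 23 + 2 = 25.
S4 applies: 25 − 1 = 24.
S5 applies: 24 + 1 = 25.
S6 applies (level before this adjustment is 25 ≥ 14, so +4): 25 + 4 = 29.
Level 29 exceeds the maximum of 25; capped at 25.
Final offense level: 25.
Criminal history: 3 prior points → Category A (0-7).
Level 25 falls in the 20-25 band.
Grid: Level 20-25 × Category A = 37-44 months.

37-44 months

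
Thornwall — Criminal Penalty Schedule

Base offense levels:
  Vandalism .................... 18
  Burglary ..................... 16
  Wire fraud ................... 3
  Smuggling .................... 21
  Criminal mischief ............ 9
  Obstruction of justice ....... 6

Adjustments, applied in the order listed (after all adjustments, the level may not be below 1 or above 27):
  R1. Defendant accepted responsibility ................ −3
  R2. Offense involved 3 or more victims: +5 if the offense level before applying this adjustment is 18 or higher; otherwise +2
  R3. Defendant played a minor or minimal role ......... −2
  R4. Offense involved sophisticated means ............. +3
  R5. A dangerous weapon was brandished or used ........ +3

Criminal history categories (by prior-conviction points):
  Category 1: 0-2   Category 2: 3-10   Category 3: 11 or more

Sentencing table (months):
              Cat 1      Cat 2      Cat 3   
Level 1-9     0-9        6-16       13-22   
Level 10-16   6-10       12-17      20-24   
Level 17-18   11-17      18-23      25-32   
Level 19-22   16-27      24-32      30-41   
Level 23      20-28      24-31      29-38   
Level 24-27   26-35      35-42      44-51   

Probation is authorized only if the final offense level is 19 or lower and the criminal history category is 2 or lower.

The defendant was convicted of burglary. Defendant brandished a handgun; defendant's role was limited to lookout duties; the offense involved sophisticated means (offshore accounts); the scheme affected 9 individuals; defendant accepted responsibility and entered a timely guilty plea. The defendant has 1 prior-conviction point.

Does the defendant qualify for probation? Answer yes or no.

Base offense level for burglary: 16.
R1 applies: 16 − 3 = 13.
R2 applies (level before this adjustment is 13 < 18, so +2): 13 + 2 = 15.
R3 applies: 15 − 2 = 13.
R4 applies: 13 + 3 = 16.
R5 applies: 16 + 3 = 19.
Final offense level: 19.
Criminal history: 1 prior point → Category 1 (0-2).
Level 19 falls in the 19-22 band.
Grid: Level 19-22 × Category 1 = 16-27 months.
Probation check: level 19 ≤ 19 and category 1 ≤ 2 → eligible.

Yes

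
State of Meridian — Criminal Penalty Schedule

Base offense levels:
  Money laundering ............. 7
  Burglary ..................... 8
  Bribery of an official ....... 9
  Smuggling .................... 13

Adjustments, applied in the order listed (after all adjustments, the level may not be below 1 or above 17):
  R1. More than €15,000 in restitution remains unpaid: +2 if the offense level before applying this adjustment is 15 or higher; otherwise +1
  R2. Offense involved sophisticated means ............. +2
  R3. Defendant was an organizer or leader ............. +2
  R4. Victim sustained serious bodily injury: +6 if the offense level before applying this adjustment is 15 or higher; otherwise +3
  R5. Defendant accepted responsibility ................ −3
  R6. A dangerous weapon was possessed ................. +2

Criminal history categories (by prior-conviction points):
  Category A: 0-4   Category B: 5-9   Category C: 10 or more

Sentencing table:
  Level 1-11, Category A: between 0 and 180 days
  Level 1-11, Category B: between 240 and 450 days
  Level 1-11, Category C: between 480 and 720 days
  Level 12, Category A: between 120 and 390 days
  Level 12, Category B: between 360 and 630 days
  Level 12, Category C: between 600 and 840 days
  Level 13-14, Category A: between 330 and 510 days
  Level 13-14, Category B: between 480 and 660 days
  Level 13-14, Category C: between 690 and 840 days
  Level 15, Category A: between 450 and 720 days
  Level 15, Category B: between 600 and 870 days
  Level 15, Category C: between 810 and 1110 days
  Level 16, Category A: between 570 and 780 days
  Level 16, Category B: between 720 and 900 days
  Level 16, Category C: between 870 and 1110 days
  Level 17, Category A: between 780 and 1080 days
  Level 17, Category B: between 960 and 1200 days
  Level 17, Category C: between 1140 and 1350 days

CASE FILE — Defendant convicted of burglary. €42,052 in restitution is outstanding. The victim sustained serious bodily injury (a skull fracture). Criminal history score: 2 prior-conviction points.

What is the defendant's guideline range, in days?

Base offense level for burglary: 8.
R1 applies (level before this adjustment is 8 < 15, so +1): 8 + 1 = 9.
R2 does not apply.
R3 does not apply.
R4 applies (level before this adjustment is 9 < 15, so +3): 9 + 3 = 12.
R5 does not apply.
R6 does not apply.
Final offense level: 12.
Criminal history: 2 prior points → Category A (0-4).
Level 12 falls in the 12 band.
Grid: Level 12 × Category A = 120-390 days.

120-390 days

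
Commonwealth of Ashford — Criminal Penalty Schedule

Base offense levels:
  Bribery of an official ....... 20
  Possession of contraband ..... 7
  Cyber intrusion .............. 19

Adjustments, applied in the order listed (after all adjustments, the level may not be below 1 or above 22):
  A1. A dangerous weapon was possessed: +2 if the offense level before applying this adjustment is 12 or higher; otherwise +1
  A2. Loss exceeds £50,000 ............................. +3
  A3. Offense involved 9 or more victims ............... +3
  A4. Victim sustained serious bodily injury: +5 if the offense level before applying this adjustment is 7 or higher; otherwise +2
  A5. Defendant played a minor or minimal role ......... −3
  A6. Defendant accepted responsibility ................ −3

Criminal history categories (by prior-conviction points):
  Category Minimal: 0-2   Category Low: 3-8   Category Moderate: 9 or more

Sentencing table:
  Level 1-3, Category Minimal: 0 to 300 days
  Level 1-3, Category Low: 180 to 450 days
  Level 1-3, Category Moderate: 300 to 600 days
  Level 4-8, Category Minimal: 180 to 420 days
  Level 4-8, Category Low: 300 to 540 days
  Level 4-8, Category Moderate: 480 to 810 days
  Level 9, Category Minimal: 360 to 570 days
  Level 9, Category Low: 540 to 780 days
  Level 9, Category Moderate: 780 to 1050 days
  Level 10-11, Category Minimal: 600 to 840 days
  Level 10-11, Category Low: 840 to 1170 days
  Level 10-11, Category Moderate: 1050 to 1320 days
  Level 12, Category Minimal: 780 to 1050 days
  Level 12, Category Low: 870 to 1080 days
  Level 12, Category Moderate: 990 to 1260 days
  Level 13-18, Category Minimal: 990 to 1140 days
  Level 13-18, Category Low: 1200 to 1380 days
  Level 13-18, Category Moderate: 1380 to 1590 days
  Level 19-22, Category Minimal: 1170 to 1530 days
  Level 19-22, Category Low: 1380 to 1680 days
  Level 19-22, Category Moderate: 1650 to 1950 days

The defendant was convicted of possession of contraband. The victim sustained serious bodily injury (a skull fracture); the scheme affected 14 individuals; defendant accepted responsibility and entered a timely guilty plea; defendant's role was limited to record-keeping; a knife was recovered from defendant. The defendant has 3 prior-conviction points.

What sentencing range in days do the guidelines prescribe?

Base offense level for possession of contraband: 7.
A1 applies (level before this adjustment is 7 < 12, so +1): 7 + 1 = 8.
A2 does not apply.
A3 applies: 8 + 3 = 11.
A4 applies (level before this adjustment is 11 ≥ 7, so +5): 11 + 5 = 16.
A5 applies: 16 − 3 = 13.
A6 applies: 13 − 3 = 10.
Final offense level: 10.
Criminal history: 3 prior points → Category Low (3-8).
Level 10 falls in the 10-11 band.
Grid: Level 10-11 × Category Low = 840-1170 days.

840-1170 days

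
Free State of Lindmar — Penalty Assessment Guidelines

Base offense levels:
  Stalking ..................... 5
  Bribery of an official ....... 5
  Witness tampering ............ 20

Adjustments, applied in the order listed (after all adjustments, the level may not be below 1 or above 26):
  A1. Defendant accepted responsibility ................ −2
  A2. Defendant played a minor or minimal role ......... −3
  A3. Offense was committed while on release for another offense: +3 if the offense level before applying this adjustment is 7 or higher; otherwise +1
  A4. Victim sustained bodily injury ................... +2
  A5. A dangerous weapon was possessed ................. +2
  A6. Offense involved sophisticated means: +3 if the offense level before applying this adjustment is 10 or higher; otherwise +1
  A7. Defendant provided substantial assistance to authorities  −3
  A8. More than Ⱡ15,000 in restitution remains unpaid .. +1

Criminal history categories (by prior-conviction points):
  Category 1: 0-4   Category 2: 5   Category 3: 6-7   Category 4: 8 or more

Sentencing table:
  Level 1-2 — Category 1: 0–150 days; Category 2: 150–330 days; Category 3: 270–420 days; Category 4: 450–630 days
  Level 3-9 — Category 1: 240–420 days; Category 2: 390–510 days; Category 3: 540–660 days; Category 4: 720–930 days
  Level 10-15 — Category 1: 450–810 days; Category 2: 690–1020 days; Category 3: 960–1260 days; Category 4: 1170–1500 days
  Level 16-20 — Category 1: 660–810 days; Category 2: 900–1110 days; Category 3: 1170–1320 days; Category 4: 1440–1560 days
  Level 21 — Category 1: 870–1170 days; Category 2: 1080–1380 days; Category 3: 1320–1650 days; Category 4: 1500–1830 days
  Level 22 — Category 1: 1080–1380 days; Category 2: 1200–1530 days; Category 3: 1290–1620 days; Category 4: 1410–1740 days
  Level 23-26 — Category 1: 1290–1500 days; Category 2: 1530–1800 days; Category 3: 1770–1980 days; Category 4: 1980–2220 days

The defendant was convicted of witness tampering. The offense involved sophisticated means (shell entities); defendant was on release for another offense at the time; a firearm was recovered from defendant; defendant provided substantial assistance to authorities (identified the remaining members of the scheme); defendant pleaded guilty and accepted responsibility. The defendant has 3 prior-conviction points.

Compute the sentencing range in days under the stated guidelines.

1290-1500 days

Base offense level for witness tampering: 20.
A1 applies: 20 − 2 = 18.
A2 does not apply.
A3 applies (level before this adjustment is 18 ≥ 7, so +3): 18 + 3 = 21.
A4 does not apply.
A5 applies: 21 + 2 = 23.
A6 applies (level before this adjustment is 23 ≥ 10, so +3): 23 + 3 = 26.
A7 applies: 26 − 3 = 23.
A8 does not apply.
Final offense level: 23.
Criminal history: 3 prior points → Category 1 (0-4).
Level 23 falls in the 23-26 band.
Grid: Level 23-26 × Category 1 = 1290-1500 days.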